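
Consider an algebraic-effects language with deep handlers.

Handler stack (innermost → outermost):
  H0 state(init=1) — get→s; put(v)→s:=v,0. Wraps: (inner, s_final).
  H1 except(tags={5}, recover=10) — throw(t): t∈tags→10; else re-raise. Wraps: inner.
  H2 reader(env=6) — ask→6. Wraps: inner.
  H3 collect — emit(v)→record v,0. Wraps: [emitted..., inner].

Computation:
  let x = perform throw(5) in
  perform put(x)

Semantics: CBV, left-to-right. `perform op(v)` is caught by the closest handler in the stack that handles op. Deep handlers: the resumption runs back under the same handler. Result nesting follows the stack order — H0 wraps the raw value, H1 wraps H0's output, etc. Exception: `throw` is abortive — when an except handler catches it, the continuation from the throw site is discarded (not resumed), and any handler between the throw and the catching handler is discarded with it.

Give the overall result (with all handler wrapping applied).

Answer: [10]

Step-by-step:
throw(5) @ H1 caught ⇒ 10
H2 returns 10
H3 returns [10]
= [10]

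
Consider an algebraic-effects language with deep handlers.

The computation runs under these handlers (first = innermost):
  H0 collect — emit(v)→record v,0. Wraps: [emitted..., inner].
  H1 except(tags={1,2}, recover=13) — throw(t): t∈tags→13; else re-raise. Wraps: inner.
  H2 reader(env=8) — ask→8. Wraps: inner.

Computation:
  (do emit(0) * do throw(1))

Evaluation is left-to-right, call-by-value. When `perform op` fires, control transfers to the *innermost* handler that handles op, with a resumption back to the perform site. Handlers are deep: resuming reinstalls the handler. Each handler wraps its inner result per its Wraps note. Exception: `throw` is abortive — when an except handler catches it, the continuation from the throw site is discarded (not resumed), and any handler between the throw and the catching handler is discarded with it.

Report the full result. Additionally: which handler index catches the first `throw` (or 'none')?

Answer: 13 ; first throw caught by: H1

Evaluation trace:
emit(0) @ H0 ⇒ out+=0
throw(1) @ H1 caught ⇒ 13
H2 returns 13
= 13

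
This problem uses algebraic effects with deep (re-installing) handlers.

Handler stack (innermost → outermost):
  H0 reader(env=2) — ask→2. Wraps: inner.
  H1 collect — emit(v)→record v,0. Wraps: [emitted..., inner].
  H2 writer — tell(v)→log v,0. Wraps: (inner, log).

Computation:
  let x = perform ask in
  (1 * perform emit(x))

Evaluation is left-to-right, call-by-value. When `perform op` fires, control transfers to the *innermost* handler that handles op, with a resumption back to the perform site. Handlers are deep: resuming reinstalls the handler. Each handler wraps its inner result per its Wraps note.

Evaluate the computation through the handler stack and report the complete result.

Answer: ([2, 0], ())

Evaluation trace:
ask @ H0 ⇒ 2
emit(2) @ H1 ⇒ out+=2
H0 returns 0
H1 returns [2, 0]
H2 returns ([2, 0], ())
= ([2, 0], ())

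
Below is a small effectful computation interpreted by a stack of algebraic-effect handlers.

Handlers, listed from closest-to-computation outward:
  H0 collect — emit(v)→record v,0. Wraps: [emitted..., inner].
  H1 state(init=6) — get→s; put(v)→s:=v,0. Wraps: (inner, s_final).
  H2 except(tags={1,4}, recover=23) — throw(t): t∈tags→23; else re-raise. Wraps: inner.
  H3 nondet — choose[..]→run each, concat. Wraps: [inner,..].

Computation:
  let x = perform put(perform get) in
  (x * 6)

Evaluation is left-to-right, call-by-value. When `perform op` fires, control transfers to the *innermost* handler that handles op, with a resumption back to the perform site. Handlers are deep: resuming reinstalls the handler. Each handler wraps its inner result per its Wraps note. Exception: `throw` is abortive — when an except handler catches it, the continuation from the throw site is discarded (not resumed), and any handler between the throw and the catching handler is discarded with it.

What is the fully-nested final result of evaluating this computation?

Answer: [([0], 6)]

Step-by-step:
get @ H1 ⇒ 6
put(6) @ H1 ⇒ s:=6
H0 returns [0]
H1 returns ([0], 6)
H2 returns ([0], 6)
H3 returns [([0], 6)]
= [([0], 6)]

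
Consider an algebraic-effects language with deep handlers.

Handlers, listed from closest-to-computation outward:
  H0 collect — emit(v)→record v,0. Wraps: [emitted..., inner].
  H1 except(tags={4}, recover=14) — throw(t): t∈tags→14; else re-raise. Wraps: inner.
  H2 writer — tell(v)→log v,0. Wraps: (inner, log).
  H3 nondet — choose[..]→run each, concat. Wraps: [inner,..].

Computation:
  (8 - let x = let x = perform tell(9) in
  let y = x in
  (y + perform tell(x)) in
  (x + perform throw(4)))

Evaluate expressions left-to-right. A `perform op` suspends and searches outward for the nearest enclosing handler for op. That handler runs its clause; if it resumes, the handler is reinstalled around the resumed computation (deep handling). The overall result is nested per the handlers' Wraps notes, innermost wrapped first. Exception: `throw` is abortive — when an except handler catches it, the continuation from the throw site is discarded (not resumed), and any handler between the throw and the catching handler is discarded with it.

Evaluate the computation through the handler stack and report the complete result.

Answer: [(14, (9, 0))]

Evaluation trace:
tell(9) @ H2 ⇒ log+=9
tell(0) @ H2 ⇒ log+=0
throw(4) @ H1 caught ⇒ 14
H2 returns (14, (9, 0))
H3 returns [(14, (9, 0))]
= [(14, (9, 0))]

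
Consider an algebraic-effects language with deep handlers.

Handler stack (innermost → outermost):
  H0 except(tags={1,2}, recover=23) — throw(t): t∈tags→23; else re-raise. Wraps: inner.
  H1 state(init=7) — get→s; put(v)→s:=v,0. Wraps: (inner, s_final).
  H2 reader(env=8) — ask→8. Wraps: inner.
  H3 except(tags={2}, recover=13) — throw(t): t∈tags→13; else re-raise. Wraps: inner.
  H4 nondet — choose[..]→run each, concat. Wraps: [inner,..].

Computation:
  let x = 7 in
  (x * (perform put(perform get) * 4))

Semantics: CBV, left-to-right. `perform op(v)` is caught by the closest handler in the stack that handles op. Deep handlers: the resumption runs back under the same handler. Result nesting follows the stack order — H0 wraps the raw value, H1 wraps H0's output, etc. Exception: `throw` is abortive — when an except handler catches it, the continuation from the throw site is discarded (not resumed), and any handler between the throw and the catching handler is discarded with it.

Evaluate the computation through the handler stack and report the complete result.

Step-by-step:
get @ H1 ⇒ 7
put(7) @ H1 ⇒ s:=7
H0 returns 0
H1 returns (0, 7)
H2 returns (0, 7)
H3 returns (0, 7)
H4 returns [(0, 7)]
= [(0, 7)]

Answer: [(0, 7)]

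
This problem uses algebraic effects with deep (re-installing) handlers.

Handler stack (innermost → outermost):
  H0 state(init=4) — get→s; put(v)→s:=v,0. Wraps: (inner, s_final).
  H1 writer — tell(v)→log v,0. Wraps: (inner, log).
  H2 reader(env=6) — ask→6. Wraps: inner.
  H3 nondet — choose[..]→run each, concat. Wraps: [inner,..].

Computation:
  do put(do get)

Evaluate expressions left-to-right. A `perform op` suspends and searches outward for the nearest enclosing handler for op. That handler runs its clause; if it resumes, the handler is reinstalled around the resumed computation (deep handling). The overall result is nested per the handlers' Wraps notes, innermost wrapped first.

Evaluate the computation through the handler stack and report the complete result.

Answer: [((0, 4), ())]

Step-by-step:
get @ H0 ⇒ 4
put(4) @ H0 ⇒ s:=4
H0 returns (0, 4)
H1 returns ((0, 4), ())
H2 returns ((0, 4), ())
H3 returns [((0, 4), ())]
= [((0, 4), ())]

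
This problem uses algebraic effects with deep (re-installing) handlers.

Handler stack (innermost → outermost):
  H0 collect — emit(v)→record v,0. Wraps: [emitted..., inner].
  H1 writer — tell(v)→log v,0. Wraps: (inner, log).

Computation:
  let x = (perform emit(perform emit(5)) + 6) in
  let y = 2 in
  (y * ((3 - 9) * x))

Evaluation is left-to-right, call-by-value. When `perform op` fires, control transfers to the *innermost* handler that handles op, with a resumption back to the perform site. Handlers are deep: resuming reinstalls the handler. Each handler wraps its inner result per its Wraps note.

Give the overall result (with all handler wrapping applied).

Evaluation trace:
emit(5) @ H0 ⇒ out+=5
emit(0) @ H0 ⇒ out+=0
H0 returns [5, 0, -72]
H1 returns ([5, 0, -72], ())
= ([5, 0, -72], ())

Answer: ([5, 0, -72], ())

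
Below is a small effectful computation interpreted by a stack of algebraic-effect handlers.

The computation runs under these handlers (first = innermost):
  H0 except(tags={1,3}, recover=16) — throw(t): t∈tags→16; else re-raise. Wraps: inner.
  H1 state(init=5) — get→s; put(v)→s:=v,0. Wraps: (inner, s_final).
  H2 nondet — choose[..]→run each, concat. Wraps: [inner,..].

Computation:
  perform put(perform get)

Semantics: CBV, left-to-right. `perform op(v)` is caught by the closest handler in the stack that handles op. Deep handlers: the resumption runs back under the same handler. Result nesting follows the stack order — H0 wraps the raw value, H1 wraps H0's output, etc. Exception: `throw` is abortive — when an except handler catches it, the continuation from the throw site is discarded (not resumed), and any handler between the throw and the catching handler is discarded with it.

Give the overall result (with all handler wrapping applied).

Step-by-step:
get @ H1 ⇒ 5
put(5) @ H1 ⇒ s:=5
H0 returns 0
H1 returns (0, 5)
H2 returns [(0, 5)]
= [(0, 5)]

Answer: [(0, 5)]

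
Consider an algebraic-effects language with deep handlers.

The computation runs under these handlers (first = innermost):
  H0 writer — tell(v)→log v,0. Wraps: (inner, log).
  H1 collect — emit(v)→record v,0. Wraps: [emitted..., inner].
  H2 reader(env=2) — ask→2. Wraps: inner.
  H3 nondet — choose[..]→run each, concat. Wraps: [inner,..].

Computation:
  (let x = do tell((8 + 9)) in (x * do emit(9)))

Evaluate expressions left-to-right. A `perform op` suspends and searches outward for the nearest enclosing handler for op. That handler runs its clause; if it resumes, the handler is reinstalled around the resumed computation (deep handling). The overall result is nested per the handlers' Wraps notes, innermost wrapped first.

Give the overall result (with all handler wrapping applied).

Answer: [[9, (0, (17))]]

Evaluation trace:
tell(17) @ H0 ⇒ log+=17
emit(9) @ H1 ⇒ out+=9
H0 returns (0, (17))
H1 returns [9, (0, (17))]
H2 returns [9, (0, (17))]
H3 returns [[9, (0, (17))]]
= [[9, (0, (17))]]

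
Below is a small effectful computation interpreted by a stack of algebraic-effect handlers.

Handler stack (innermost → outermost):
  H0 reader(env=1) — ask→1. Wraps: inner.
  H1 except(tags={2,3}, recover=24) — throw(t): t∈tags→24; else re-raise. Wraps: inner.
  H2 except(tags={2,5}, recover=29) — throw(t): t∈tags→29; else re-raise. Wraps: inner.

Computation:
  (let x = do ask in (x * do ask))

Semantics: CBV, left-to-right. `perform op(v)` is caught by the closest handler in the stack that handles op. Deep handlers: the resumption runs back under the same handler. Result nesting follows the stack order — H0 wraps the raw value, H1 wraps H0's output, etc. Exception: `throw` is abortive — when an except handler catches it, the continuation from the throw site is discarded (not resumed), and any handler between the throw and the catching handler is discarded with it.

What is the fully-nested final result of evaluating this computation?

Answer: 1

Step-by-step:
ask @ H0 ⇒ 1
ask @ H0 ⇒ 1
H0 returns 1
H1 returns 1
H2 returns 1
= 1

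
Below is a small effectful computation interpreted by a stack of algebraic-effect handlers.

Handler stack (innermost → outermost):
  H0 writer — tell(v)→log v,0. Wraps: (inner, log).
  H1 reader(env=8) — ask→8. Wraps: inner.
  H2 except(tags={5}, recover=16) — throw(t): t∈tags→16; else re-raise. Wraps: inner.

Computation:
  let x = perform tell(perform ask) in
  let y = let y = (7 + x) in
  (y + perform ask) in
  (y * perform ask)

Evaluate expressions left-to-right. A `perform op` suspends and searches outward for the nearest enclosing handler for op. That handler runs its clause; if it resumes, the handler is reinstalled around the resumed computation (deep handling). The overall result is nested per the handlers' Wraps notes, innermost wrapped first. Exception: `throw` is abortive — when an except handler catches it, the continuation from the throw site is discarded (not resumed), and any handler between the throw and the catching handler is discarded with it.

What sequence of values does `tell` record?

Answer: (8)

Working:
ask @ H1 ⇒ 8
tell(8) @ H0 ⇒ log+=8
ask @ H1 ⇒ 8
ask @ H1 ⇒ 8
H0 returns (120, (8))
H1 returns (120, (8))
H2 returns (120, (8))
= (120, (8))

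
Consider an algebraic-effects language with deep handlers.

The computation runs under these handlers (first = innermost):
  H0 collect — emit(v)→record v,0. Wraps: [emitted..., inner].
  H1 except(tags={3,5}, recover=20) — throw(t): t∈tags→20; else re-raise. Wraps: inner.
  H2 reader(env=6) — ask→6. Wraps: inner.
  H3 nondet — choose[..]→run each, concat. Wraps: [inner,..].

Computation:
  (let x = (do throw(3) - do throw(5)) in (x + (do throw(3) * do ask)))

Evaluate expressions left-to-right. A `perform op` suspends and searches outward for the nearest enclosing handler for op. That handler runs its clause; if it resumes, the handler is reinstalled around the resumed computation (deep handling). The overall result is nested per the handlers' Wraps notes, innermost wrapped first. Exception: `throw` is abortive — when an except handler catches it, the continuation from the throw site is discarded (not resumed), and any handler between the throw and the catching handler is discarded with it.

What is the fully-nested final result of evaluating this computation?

Working:
throw(3) @ H1 caught ⇒ 20
H2 returns 20
H3 returns [20]
= [20]

Answer: [20]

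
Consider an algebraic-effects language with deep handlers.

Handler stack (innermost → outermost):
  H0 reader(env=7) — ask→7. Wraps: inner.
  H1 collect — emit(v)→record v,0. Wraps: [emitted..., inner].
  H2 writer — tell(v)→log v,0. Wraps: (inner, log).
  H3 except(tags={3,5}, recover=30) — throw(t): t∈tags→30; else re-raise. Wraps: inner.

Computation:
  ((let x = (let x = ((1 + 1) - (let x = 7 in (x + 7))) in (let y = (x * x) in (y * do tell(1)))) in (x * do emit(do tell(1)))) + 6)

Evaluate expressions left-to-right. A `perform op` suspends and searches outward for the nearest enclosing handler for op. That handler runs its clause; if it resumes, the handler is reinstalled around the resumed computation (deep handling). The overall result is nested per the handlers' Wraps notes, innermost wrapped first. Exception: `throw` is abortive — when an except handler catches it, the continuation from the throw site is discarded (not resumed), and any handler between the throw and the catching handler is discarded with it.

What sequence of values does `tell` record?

Answer: (1, 1)

Evaluation trace:
tell(1) @ H2 ⇒ log+=1
tell(1) @ H2 ⇒ log+=1
emit(0) @ H1 ⇒ out+=0
H0 returns 6
H1 returns [0, 6]
H2 returns ([0, 6], (1, 1))
H3 returns ([0, 6], (1, 1))
= ([0, 6], (1, 1))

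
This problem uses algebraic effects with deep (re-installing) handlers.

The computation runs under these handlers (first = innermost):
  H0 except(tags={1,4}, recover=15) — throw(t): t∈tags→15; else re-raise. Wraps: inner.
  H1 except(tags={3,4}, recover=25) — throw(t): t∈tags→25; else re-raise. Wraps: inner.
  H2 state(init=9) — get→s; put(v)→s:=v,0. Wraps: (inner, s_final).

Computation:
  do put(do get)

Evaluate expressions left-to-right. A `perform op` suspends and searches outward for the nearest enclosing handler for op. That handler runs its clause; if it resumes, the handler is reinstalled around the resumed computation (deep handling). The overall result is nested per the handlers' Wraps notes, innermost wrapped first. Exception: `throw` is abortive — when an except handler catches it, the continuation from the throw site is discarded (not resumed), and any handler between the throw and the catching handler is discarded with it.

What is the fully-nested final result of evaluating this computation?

Answer: (0, 9)

Step-by-step:
get @ H2 ⇒ 9
put(9) @ H2 ⇒ s:=9
H0 returns 0
H1 returns 0
H2 returns (0, 9)
= (0, 9)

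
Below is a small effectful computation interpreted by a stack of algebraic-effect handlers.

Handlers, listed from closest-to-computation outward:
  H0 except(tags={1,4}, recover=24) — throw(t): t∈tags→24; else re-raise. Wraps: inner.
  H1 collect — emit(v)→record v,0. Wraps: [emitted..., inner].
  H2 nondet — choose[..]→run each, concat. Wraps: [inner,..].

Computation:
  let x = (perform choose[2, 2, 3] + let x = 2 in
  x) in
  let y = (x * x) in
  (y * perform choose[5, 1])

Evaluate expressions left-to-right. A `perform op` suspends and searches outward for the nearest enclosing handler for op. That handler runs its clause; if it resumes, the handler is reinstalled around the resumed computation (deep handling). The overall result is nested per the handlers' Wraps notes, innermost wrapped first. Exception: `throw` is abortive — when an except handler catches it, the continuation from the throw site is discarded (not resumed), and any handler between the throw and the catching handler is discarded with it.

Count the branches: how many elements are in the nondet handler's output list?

Step-by-step:
choose[2, 2, 3] @ H2
  branch[0] choose=2:
    choose[5, 1] @ H2
      branch[0] choose=5:
        H0 returns 80
        H1 returns [80]
        H2 returns [[80]]
      branch[1] choose=1:
        H0 returns 16
        H1 returns [16]
        H2 returns [[16]]
  branch[1] choose=2:
    choose[5, 1] @ H2
      branch[0] choose=5:
        H0 returns 80
        H1 returns [80]
        H2 returns [[80]]
      branch[1] choose=1:
        H0 returns 16
        H1 returns [16]
        H2 returns [[16]]
  branch[2] choose=3:
    choose[5, 1] @ H2
      branch[0] choose=5:
        H0 returns 125
        H1 returns [125]
        H2 returns [[125]]
      branch[1] choose=1:
        H0 returns 25
        H1 returns [25]
        H2 returns [[25]]
= [[80], [16], [80], [16], [125], [25]]

Answer: 6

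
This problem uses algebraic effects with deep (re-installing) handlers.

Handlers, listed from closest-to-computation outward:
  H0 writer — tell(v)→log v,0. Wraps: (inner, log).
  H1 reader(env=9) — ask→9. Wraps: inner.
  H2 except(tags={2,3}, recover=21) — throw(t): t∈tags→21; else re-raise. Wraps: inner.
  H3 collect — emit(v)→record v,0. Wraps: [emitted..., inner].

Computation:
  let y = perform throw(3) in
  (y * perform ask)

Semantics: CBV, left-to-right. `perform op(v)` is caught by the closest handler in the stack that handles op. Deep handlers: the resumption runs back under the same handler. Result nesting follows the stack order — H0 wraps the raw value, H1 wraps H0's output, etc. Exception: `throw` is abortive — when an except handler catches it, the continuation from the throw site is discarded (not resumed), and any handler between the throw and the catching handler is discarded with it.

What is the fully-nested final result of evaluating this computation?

Answer: [21]

Step-by-step:
throw(3) @ H2 caught ⇒ 21
H3 returns [21]
= [21]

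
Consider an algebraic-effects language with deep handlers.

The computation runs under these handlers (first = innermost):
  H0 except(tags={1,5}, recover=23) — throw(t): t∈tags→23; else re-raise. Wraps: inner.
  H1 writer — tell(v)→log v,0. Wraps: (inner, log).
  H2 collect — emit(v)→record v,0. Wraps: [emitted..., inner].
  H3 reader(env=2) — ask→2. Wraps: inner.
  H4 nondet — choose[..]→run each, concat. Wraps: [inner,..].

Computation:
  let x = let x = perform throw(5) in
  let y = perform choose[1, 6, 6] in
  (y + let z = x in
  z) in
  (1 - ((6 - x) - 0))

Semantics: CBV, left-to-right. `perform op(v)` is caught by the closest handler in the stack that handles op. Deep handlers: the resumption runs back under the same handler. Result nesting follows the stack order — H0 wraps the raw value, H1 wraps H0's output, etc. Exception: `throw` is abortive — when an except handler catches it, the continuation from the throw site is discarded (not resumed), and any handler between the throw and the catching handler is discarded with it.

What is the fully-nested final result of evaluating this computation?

Step-by-step:
throw(5) @ H0 caught ⇒ 23
H1 returns (23, ())
H2 returns [(23, ())]
H3 returns [(23, ())]
H4 returns [[(23, ())]]
= [[(23, ())]]

Answer: [[(23, ())]]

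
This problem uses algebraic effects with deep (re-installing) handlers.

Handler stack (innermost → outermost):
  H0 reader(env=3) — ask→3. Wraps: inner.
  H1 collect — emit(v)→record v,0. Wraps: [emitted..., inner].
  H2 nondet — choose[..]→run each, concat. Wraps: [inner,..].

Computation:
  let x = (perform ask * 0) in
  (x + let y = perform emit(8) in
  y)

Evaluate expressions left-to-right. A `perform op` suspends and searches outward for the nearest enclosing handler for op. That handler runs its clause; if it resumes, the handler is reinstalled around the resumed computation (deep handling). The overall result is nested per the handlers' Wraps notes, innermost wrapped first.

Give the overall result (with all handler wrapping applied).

Answer: [[8, 0]]

Working:
ask @ H0 ⇒ 3
emit(8) @ H1 ⇒ out+=8
H0 returns 0
H1 returns [8, 0]
H2 returns [[8, 0]]
= [[8, 0]]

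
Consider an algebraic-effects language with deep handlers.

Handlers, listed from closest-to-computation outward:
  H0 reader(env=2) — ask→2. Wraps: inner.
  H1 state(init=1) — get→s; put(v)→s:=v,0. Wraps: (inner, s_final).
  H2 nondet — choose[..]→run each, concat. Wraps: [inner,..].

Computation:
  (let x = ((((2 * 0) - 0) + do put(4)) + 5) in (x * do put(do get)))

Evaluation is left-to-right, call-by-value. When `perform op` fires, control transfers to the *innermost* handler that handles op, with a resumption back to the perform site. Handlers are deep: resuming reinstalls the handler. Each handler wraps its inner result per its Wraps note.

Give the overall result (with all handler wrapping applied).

Evaluation trace:
put(4) @ H1 ⇒ s:=4
get @ H1 ⇒ 4
put(4) @ H1 ⇒ s:=4
H0 returns 0
H1 returns (0, 4)
H2 returns [(0, 4)]
= [(0, 4)]

Answer: [(0, 4)]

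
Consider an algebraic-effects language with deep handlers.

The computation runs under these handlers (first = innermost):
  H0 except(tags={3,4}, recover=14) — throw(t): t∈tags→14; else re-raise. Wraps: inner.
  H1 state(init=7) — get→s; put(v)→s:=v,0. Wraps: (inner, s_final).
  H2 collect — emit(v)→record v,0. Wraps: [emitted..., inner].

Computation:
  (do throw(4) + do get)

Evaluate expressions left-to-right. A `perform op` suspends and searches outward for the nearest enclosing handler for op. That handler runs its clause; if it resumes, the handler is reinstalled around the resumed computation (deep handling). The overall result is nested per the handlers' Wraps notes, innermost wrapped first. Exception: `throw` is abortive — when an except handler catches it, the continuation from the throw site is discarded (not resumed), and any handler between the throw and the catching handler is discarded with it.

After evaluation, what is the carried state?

Answer: 7

Working:
throw(4) @ H0 caught ⇒ 14
H1 returns (14, 7)
H2 returns [(14, 7)]
= [(14, 7)]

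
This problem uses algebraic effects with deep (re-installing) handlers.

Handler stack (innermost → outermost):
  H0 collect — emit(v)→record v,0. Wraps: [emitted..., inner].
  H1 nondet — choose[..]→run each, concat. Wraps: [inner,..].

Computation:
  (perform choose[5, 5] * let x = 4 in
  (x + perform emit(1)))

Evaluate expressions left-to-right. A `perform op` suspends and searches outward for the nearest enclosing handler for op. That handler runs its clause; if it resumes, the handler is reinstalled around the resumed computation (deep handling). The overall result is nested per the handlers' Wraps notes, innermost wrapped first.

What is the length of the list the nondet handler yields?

Working:
choose[5, 5] @ H1
  branch[0] choose=5:
    emit(1) @ H0 ⇒ out+=1
    H0 returns [1, 20]
    H1 returns [[1, 20]]
  branch[1] choose=5:
    emit(1) @ H0 ⇒ out+=1
    H0 returns [1, 20]
    H1 returns [[1, 20]]
= [[1, 20], [1, 20]]

Answer: 2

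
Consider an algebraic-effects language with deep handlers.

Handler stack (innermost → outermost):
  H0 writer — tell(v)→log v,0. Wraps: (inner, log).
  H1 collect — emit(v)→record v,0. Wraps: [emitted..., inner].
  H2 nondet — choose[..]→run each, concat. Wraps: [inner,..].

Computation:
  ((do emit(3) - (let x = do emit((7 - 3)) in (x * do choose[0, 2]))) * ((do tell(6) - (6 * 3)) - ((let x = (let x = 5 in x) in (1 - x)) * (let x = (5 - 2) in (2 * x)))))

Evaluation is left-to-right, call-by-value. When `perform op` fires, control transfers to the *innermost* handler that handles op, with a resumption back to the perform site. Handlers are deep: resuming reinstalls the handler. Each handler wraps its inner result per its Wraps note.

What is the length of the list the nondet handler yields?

Answer: 2

Evaluation trace:
emit(3) @ H1 ⇒ out+=3
emit(4) @ H1 ⇒ out+=4
choose[0, 2] @ H2
  branch[0] choose=0:
    tell(6) @ H0 ⇒ log+=6
    H0 returns (0, (6))
    H1 returns [3, 4, (0, (6))]
    H2 returns [[3, 4, (0, (6))]]
  branch[1] choose=2:
    tell(6) @ H0 ⇒ log+=6
    H0 returns (0, (6))
    H1 returns [3, 4, (0, (6))]
    H2 returns [[3, 4, (0, (6))]]
= [[3, 4, (0, (6))], [3, 4, (0, (6))]]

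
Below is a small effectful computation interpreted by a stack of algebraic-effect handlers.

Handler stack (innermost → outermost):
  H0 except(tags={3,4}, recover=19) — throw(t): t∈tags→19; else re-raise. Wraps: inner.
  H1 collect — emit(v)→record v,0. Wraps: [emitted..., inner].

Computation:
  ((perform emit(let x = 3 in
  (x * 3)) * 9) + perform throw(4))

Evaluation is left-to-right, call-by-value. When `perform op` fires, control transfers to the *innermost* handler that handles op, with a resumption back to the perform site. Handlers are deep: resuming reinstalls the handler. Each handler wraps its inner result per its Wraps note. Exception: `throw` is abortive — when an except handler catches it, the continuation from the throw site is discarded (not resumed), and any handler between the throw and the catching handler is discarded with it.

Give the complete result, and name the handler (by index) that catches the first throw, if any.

Step-by-step:
emit(9) @ H1 ⇒ out+=9
throw(4) @ H0 caught ⇒ 19
H1 returns [9, 19]
= [9, 19]

Answer: [9, 19] ; first throw caught by: H0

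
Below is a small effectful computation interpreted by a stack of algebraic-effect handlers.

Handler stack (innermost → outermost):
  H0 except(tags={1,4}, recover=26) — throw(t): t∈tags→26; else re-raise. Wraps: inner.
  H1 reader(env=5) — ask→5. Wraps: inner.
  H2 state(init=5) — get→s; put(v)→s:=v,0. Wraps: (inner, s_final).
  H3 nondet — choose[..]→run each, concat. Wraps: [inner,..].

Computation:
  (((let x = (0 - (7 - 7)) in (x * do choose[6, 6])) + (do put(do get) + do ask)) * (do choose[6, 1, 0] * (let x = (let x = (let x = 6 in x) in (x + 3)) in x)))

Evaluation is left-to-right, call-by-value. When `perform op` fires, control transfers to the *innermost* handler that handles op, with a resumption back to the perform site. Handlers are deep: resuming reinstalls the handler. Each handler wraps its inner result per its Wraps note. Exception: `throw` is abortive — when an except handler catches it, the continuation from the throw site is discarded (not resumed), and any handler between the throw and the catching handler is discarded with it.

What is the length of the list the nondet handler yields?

Evaluation trace:
choose[6, 6] @ H3
  branch[0] choose=6:
    get @ H2 ⇒ 5
    put(5) @ H2 ⇒ s:=5
    ask @ H1 ⇒ 5
    choose[6, 1, 0] @ H3
      branch[0] choose=6:
        H0 returns 270
        H1 returns 270
        H2 returns (270, 5)
        H3 returns [(270, 5)]
      branch[1] choose=1:
        H0 returns 45
        H1 returns 45
        H2 returns (45, 5)
        H3 returns [(45, 5)]
      branch[2] choose=0:
        H0 returns 0
        H1 returns 0
        H2 returns (0, 5)
        H3 returns [(0, 5)]
  branch[1] choose=6:
    get @ H2 ⇒ 5
    put(5) @ H2 ⇒ s:=5
    ask @ H1 ⇒ 5
    choose[6, 1, 0] @ H3
      branch[0] choose=6:
        H0 returns 270
        H1 returns 270
        H2 returns (270, 5)
        H3 returns [(270, 5)]
      branch[1] choose=1:
        H0 returns 45
        H1 returns 45
        H2 returns (45, 5)
        H3 returns [(45, 5)]
      branch[2] choose=0:
        H0 returns 0
        H1 returns 0
        H2 returns (0, 5)
        H3 returns [(0, 5)]
= [(270, 5), (45, 5), (0, 5), (270, 5), (45, 5), (0, 5)]

Answer: 6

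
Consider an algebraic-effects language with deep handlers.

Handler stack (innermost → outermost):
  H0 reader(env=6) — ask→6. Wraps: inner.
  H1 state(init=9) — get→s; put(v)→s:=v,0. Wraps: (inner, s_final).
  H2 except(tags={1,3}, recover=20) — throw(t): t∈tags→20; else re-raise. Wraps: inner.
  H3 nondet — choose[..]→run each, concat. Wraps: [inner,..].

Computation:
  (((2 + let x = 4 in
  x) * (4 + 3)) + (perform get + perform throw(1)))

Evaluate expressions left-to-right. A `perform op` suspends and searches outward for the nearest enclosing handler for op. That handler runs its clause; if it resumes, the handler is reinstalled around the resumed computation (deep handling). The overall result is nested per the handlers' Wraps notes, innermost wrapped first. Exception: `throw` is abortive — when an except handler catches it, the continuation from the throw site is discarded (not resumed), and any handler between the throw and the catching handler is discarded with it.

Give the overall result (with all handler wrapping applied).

Answer: [20]

Working:
get @ H1 ⇒ 9
throw(1) @ H2 caught ⇒ 20
H3 returns [20]
= [20]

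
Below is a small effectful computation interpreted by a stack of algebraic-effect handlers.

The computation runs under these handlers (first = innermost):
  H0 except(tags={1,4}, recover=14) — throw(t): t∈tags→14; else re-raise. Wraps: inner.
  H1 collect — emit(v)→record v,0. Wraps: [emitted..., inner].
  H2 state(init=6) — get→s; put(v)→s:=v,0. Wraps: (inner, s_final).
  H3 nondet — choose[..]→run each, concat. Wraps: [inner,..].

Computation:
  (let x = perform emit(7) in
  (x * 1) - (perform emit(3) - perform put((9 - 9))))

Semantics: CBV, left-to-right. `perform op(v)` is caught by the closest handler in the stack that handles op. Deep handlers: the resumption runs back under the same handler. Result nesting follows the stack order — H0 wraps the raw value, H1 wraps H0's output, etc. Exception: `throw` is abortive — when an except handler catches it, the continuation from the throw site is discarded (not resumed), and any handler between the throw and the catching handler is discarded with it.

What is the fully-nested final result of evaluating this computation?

Answer: [([7, 3, 0], 0)]

Working:
emit(7) @ H1 ⇒ out+=7
emit(3) @ H1 ⇒ out+=3
put(0) @ H2 ⇒ s:=0
H0 returns 0
H1 returns [7, 3, 0]
H2 returns ([7, 3, 0], 0)
H3 returns [([7, 3, 0], 0)]
= [([7, 3, 0], 0)]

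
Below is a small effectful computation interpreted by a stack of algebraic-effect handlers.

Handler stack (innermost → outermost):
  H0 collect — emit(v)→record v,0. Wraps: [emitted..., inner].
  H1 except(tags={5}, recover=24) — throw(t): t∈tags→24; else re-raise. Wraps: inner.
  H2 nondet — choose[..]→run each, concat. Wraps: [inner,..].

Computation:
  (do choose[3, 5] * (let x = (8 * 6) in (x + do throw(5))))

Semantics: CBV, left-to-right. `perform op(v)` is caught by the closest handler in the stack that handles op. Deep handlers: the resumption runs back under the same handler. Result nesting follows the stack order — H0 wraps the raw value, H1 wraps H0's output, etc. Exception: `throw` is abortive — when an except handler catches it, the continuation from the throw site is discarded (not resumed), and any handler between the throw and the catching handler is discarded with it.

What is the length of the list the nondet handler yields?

Answer: 2

Evaluation trace:
choose[3, 5] @ H2
  branch[0] choose=3:
    throw(5) @ H1 caught ⇒ 24
    H2 returns [24]
  branch[1] choose=5:
    throw(5) @ H1 caught ⇒ 24
    H2 returns [24]
= [24, 24]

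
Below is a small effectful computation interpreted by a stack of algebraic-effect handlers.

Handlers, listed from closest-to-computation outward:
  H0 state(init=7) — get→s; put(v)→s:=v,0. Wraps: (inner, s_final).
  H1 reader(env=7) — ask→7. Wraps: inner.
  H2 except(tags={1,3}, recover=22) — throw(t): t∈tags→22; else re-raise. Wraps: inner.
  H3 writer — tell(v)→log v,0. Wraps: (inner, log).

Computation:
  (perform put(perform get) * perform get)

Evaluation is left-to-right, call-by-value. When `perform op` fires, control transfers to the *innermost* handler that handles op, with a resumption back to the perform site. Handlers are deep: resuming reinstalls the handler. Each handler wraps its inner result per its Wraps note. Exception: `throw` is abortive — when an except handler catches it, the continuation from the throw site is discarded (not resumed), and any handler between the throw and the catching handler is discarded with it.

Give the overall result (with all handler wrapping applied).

Answer: ((0, 7), ())

Working:
get @ H0 ⇒ 7
put(7) @ H0 ⇒ s:=7
get @ H0 ⇒ 7
H0 returns (0, 7)
H1 returns (0, 7)
H2 returns (0, 7)
H3 returns ((0, 7), ())
= ((0, 7), ())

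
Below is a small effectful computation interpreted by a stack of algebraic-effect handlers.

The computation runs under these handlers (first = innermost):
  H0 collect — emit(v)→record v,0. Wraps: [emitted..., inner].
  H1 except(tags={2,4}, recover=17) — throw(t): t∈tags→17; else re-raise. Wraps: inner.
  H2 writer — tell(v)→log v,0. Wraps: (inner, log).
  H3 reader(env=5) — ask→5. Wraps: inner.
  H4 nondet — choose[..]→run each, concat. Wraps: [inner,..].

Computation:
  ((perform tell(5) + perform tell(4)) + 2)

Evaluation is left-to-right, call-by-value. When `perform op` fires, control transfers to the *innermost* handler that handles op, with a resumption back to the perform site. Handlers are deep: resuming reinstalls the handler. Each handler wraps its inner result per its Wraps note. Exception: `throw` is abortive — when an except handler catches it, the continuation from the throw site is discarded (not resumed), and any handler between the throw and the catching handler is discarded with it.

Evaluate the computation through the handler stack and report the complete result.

Working:
tell(5) @ H2 ⇒ log+=5
tell(4) @ H2 ⇒ log+=4
H0 returns [2]
H1 returns [2]
H2 returns ([2], (5, 4))
H3 returns ([2], (5, 4))
H4 returns [([2], (5, 4))]
= [([2], (5, 4))]

Answer: [([2], (5, 4))]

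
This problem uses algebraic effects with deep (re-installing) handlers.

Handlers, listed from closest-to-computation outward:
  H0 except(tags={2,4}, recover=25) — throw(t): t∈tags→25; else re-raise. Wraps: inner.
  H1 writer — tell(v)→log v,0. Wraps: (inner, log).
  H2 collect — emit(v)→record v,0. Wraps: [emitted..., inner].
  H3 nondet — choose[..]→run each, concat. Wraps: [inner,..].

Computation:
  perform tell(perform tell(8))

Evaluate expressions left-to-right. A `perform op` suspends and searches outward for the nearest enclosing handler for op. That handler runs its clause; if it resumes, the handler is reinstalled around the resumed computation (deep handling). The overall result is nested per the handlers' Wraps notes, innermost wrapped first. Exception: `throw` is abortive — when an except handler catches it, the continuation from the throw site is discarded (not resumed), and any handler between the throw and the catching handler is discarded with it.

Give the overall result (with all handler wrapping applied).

Answer: [[(0, (8, 0))]]

Step-by-step:
tell(8) @ H1 ⇒ log+=8
tell(0) @ H1 ⇒ log+=0
H0 returns 0
H1 returns (0, (8, 0))
H2 returns [(0, (8, 0))]
H3 returns [[(0, (8, 0))]]
= [[(0, (8, 0))]]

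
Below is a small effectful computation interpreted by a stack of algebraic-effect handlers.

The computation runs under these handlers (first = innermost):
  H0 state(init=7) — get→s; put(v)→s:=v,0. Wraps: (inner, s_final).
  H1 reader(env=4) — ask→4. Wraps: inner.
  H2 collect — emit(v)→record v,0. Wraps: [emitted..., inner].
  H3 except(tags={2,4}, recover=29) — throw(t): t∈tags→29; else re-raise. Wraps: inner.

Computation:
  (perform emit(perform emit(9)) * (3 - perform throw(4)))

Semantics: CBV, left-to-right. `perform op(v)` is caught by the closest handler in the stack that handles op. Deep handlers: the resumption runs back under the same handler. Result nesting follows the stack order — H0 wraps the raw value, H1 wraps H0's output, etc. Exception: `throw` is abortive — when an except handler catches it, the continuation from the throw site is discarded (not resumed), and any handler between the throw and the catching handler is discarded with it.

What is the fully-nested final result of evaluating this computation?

Answer: 29

Working:
emit(9) @ H2 ⇒ out+=9
emit(0) @ H2 ⇒ out+=0
throw(4) @ H3 caught ⇒ 29
= 29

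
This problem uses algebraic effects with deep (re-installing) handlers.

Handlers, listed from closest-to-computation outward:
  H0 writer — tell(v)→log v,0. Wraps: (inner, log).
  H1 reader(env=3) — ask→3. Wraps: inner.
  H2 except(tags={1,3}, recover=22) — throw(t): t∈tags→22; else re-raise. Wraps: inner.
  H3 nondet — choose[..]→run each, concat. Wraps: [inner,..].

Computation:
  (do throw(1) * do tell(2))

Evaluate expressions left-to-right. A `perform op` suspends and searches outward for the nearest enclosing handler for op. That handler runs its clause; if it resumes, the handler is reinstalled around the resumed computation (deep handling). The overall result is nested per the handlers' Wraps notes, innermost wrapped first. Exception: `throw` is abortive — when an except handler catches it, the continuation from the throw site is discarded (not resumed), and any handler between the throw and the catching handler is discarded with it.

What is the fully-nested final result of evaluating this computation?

Answer: [22]

Working:
throw(1) @ H2 caught ⇒ 22
H3 returns [22]
= [22]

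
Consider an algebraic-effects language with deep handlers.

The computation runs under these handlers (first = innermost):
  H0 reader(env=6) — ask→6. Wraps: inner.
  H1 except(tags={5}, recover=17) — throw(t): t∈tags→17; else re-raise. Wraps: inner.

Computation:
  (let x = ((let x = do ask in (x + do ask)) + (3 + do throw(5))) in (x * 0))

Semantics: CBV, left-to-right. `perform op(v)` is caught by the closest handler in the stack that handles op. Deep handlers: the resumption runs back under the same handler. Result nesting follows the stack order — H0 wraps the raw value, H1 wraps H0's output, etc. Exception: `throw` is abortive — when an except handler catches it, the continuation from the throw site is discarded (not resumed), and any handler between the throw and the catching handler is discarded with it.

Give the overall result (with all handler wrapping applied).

Step-by-step:
ask @ H0 ⇒ 6
ask @ H0 ⇒ 6
throw(5) @ H1 caught ⇒ 17
= 17

Answer: 17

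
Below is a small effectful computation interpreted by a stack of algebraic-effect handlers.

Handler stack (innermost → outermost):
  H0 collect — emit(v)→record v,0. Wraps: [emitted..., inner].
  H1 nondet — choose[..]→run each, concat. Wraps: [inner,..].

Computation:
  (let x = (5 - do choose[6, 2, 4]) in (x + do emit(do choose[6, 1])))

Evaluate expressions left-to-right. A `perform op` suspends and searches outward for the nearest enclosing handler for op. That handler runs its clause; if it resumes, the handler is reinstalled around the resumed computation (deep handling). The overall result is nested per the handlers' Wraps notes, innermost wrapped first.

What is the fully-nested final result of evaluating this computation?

Step-by-step:
choose[6, 2, 4] @ H1
  branch[0] choose=6:
    choose[6, 1] @ H1
      branch[0] choose=6:
        emit(6) @ H0 ⇒ out+=6
        H0 returns [6, -1]
        H1 returns [[6, -1]]
      branch[1] choose=1:
        emit(1) @ H0 ⇒ out+=1
        H0 returns [1, -1]
        H1 returns [[1, -1]]
  branch[1] choose=2:
    choose[6, 1] @ H1
      branch[0] choose=6:
        emit(6) @ H0 ⇒ out+=6
        H0 returns [6, 3]
        H1 returns [[6, 3]]
      branch[1] choose=1:
        emit(1) @ H0 ⇒ out+=1
        H0 returns [1, 3]
        H1 returns [[1, 3]]
  branch[2] choose=4:
    choose[6, 1] @ H1
      branch[0] choose=6:
        emit(6) @ H0 ⇒ out+=6
        H0 returns [6, 1]
        H1 returns [[6, 1]]
      branch[1] choose=1:
        emit(1) @ H0 ⇒ out+=1
        H0 returns [1, 1]
        H1 returns [[1, 1]]
= [[6, -1], [1, -1], [6, 3], [1, 3], [6, 1], [1, 1]]

Answer: [[6, -1], [1, -1], [6, 3], [1, 3], [6, 1], [1, 1]]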